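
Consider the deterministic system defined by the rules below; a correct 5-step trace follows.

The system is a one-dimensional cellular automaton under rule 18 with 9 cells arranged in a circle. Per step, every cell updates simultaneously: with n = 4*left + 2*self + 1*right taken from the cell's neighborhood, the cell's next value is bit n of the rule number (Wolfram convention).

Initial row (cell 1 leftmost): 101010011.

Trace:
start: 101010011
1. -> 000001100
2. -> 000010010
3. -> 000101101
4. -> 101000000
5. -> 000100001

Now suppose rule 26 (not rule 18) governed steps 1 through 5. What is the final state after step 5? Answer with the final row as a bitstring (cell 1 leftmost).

110011010

(re-executing steps 1..5 under rule 26; state before step 1: 101010011)
1. -> 000001110
2. -> 000011001
3. -> 100110110
4. -> 011100100
5. -> 110011010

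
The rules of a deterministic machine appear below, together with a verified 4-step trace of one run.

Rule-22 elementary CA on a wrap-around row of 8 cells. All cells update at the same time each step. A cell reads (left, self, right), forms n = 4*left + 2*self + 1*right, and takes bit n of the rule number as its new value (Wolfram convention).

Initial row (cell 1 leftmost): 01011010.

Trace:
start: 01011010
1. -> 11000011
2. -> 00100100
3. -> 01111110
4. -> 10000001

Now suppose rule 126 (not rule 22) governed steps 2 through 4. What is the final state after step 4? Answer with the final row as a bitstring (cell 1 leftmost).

00000000

(re-executing steps 2..4 under rule 126; state before step 2: 11000011)
2. -> 01100110
3. -> 11111111
4. -> 00000000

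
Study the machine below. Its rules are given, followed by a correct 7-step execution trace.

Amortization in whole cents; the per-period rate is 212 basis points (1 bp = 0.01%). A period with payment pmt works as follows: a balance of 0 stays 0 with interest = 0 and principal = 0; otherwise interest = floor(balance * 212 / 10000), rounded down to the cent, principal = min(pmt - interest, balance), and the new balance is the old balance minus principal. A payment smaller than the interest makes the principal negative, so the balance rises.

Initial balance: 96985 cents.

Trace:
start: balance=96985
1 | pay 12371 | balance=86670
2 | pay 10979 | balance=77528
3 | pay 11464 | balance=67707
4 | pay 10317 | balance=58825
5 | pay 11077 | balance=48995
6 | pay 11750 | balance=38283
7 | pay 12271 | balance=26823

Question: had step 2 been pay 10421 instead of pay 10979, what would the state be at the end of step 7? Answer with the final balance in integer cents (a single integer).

27443

(re-executing from step 2 with the substitution; state before step 2: balance=86670)
2 | pay 10421 | balance=78086
3 | pay 11464 | balance=68277
4 | pay 10317 | balance=59407
5 | pay 11077 | balance=49589
6 | pay 11750 | balance=38890
7 | pay 12271 | balance=27443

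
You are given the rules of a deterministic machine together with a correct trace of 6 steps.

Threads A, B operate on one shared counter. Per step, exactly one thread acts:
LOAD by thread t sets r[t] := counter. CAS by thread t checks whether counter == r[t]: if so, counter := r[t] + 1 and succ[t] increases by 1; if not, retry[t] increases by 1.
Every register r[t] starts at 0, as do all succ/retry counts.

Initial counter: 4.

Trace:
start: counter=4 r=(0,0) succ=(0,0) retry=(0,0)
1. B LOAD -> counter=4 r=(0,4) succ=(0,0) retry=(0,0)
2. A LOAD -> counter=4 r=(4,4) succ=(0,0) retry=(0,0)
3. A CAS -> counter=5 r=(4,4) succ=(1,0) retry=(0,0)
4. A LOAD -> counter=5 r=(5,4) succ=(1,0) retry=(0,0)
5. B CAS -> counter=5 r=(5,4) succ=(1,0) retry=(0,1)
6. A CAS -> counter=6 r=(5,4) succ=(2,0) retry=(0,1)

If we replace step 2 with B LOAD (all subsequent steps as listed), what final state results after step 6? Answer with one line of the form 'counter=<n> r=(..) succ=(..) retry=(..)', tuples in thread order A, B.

counter=5 r=(4,4) succ=(0,1) retry=(2,0)

(re-executing from step 2 with the substitution; state before step 2: counter=4 r=(0,4) succ=(0,0) retry=(0,0))
2. B LOAD -> counter=4 r=(0,4) succ=(0,0) retry=(0,0)
3. A CAS -> counter=4 r=(0,4) succ=(0,0) retry=(1,0)
4. A LOAD -> counter=4 r=(4,4) succ=(0,0) retry=(1,0)
5. B CAS -> counter=5 r=(4,4) succ=(0,1) retry=(1,0)
6. A CAS -> counter=5 r=(4,4) succ=(0,1) retry=(2,0)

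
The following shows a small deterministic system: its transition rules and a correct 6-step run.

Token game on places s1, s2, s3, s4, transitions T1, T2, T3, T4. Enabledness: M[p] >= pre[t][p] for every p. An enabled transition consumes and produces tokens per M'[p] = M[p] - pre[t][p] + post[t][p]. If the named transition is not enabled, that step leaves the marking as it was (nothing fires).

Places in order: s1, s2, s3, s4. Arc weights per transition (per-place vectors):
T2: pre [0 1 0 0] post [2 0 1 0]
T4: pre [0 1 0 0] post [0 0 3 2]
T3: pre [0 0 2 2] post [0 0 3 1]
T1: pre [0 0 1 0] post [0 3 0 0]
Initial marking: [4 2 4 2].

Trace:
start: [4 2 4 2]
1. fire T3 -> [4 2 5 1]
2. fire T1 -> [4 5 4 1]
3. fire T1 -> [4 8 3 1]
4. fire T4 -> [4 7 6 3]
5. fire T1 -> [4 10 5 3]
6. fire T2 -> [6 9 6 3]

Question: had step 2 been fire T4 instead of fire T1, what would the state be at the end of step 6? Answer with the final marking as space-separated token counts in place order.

(re-executing from step 2 with the substitution; state before step 2: [4 2 5 1])
2. fire T4 -> [4 1 8 3]
3. fire T1 -> [4 4 7 3]
4. fire T4 -> [4 3 10 5]
5. fire T1 -> [4 6 9 5]
6. fire T2 -> [6 5 10 5]

6 5 10 5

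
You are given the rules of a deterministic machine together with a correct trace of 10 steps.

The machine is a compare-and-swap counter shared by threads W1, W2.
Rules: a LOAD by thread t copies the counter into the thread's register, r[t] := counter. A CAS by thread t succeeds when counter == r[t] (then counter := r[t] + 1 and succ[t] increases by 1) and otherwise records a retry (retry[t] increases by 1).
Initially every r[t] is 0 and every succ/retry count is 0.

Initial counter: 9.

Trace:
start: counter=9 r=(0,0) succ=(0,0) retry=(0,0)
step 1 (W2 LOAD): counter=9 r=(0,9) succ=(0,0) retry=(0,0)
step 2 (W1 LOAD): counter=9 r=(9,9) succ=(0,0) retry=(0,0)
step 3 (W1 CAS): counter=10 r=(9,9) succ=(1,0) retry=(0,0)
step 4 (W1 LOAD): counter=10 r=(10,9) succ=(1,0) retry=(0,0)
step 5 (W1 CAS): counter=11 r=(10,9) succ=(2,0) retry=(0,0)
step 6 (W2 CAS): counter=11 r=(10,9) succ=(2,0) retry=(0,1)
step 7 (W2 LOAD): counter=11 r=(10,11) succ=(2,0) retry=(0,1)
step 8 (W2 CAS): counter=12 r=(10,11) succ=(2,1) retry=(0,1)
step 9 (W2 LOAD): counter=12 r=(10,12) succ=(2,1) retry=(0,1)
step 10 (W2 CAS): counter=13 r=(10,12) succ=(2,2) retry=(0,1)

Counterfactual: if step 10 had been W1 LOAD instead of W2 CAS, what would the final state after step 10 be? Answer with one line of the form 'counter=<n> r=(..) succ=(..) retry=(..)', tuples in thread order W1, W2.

(re-executing from step 10 with the substitution; state before step 10: counter=12 r=(10,12) succ=(2,1) retry=(0,1))
step 10 (W1 LOAD): counter=12 r=(12,12) succ=(2,1) retry=(0,1)

counter=12 r=(12,12) succ=(2,1) retry=(0,1)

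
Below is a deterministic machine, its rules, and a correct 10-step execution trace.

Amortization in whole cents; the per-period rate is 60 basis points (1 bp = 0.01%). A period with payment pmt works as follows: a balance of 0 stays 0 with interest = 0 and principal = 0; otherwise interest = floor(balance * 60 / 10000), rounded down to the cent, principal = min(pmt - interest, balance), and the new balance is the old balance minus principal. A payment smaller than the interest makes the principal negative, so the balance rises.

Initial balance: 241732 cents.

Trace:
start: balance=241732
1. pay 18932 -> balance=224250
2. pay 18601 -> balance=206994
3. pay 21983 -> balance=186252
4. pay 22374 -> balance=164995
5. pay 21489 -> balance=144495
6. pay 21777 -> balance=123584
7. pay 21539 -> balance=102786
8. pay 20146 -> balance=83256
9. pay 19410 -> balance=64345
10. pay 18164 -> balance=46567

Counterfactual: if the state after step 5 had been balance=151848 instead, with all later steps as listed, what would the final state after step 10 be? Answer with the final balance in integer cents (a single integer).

54144

state after step 5 := balance=151848
6. pay 21777 -> balance=130982
7. pay 21539 -> balance=110228
8. pay 20146 -> balance=90743
9. pay 19410 -> balance=71877
10. pay 18164 -> balance=54144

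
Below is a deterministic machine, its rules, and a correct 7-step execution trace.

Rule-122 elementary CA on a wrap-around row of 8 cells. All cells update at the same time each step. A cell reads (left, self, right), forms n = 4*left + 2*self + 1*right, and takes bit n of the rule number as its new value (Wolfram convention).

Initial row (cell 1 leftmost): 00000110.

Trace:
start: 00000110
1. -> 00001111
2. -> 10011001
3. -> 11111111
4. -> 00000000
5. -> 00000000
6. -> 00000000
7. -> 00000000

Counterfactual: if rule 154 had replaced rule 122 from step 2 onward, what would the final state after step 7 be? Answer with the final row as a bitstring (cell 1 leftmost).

(re-executing steps 2..7 under rule 154; state before step 2: 00001111)
2. -> 10011110
3. -> 01111100
4. -> 11111010
5. -> 11110000
6. -> 11101001
7. -> 11000111

11000111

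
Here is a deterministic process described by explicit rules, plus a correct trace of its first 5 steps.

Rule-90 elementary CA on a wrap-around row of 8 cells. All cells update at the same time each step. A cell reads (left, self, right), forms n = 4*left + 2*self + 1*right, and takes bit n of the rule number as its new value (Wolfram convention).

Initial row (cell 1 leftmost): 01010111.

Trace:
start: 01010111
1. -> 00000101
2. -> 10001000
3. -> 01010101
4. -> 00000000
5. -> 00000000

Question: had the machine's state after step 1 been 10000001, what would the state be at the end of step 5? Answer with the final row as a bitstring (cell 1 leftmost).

00000000

state after step 1 := 10000001
2. -> 11000011
3. -> 01100110
4. -> 11111111
5. -> 00000000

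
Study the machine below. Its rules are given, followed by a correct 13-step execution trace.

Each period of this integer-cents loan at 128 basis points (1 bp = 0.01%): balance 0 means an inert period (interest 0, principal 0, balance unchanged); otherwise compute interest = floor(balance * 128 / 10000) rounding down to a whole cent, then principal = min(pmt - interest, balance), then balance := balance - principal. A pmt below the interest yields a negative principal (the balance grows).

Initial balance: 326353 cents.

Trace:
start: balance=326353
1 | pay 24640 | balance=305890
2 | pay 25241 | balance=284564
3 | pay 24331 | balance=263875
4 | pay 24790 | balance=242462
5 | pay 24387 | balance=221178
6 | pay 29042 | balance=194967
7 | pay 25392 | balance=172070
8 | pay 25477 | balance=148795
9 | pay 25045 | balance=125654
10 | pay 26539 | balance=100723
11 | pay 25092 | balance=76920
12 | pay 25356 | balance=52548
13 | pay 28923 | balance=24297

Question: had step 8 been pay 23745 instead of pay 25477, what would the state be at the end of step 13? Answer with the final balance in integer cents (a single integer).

(re-executing from step 8 with the substitution; state before step 8: balance=172070)
8 | pay 23745 | balance=150527
9 | pay 25045 | balance=127408
10 | pay 26539 | balance=102499
11 | pay 25092 | balance=78718
12 | pay 25356 | balance=54369
13 | pay 28923 | balance=26141

26141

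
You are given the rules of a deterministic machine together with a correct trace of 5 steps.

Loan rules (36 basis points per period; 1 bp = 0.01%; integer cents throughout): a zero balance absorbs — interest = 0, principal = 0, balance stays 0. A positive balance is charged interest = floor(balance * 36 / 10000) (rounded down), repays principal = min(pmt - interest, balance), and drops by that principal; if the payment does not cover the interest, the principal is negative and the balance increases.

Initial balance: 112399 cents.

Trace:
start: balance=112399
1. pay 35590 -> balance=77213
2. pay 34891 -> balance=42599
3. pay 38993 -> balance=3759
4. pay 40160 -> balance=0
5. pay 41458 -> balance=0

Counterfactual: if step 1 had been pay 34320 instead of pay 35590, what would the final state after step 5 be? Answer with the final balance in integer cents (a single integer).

(re-executing from step 1 with the substitution; state before step 1: balance=112399)
1. pay 34320 -> balance=78483
2. pay 34891 -> balance=43874
3. pay 38993 -> balance=5038
4. pay 40160 -> balance=0
5. pay 41458 -> balance=0

0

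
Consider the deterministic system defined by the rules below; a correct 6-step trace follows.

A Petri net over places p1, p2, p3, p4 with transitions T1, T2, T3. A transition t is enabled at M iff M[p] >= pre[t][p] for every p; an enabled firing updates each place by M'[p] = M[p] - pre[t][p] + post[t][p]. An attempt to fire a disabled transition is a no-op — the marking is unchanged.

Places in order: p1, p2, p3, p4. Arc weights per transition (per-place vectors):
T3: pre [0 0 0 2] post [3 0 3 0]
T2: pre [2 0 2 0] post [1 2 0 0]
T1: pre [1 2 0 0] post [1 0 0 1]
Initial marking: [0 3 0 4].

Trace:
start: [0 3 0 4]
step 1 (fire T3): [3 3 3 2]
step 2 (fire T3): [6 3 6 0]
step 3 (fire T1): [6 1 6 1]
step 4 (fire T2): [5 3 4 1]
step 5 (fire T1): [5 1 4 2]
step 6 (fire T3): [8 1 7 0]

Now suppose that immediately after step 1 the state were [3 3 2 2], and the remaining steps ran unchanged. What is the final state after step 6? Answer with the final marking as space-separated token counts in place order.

8 1 6 0

state after step 1 := [3 3 2 2]
step 2 (fire T3): [6 3 5 0]
step 3 (fire T1): [6 1 5 1]
step 4 (fire T2): [5 3 3 1]
step 5 (fire T1): [5 1 3 2]
step 6 (fire T3): [8 1 6 0]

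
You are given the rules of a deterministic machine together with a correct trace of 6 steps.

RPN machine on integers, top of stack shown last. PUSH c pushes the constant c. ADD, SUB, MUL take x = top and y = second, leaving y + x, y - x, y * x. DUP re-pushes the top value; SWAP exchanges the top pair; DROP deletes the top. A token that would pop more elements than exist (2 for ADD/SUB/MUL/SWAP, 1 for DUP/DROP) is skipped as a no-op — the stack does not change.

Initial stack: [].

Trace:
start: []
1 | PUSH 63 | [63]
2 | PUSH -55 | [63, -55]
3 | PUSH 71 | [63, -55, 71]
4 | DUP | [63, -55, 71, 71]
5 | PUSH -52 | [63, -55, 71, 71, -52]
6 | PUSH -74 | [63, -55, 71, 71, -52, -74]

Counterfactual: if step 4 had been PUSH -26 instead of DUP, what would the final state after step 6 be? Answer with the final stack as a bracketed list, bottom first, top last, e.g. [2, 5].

[63, -55, 71, -26, -52, -74]

(re-executing from step 4 with the substitution; state before step 4: [63, -55, 71])
4 | PUSH -26 | [63, -55, 71, -26]
5 | PUSH -52 | [63, -55, 71, -26, -52]
6 | PUSH -74 | [63, -55, 71, -26, -52, -74]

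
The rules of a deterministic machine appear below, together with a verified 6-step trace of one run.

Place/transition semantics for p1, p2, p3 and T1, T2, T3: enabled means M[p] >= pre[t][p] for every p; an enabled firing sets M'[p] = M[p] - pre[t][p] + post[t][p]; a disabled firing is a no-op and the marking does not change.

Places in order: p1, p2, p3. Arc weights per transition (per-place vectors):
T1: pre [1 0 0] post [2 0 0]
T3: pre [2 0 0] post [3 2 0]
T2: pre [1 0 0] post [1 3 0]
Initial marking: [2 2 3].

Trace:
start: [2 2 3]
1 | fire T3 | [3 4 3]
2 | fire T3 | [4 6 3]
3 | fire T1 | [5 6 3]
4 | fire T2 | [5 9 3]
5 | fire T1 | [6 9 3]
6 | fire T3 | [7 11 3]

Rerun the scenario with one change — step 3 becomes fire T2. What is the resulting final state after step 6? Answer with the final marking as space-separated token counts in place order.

6 14 3

(re-executing from step 3 with the substitution; state before step 3: [4 6 3])
3 | fire T2 | [4 9 3]
4 | fire T2 | [4 12 3]
5 | fire T1 | [5 12 3]
6 | fire T3 | [6 14 3]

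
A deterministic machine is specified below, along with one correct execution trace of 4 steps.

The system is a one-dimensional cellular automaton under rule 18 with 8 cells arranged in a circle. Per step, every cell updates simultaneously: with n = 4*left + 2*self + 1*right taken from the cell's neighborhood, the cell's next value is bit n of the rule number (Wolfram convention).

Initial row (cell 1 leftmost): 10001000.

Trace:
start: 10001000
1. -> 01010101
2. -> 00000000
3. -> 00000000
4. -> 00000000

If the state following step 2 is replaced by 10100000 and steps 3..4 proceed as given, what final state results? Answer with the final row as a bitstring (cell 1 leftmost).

state after step 2 := 10100000
3. -> 00010001
4. -> 10101010

10101010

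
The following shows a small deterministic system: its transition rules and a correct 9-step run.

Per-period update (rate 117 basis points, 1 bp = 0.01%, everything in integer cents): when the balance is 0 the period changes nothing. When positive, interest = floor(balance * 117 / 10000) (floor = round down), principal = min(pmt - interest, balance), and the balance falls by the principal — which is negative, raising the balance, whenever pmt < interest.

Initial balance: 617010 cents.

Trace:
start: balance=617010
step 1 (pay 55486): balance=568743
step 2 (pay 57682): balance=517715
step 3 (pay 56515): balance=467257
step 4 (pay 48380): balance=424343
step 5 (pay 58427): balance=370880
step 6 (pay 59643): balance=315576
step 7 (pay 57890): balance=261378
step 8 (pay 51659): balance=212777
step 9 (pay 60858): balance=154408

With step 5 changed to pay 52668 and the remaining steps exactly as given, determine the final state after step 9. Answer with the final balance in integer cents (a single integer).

(re-executing from step 5 with the substitution; state before step 5: balance=424343)
step 5 (pay 52668): balance=376639
step 6 (pay 59643): balance=321402
step 7 (pay 57890): balance=267272
step 8 (pay 51659): balance=218740
step 9 (pay 60858): balance=160441

160441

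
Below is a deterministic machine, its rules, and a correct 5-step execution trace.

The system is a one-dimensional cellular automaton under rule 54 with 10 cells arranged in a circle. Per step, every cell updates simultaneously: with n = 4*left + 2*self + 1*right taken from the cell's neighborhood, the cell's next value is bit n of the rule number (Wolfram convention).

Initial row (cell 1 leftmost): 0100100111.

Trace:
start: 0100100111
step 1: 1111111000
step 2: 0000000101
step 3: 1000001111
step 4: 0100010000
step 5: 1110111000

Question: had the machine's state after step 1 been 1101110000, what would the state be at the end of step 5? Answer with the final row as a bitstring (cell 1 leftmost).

state after step 1 := 1101110000
step 2: 0010001001
step 3: 1111011111
step 4: 0000100000
step 5: 0001110000

0001110000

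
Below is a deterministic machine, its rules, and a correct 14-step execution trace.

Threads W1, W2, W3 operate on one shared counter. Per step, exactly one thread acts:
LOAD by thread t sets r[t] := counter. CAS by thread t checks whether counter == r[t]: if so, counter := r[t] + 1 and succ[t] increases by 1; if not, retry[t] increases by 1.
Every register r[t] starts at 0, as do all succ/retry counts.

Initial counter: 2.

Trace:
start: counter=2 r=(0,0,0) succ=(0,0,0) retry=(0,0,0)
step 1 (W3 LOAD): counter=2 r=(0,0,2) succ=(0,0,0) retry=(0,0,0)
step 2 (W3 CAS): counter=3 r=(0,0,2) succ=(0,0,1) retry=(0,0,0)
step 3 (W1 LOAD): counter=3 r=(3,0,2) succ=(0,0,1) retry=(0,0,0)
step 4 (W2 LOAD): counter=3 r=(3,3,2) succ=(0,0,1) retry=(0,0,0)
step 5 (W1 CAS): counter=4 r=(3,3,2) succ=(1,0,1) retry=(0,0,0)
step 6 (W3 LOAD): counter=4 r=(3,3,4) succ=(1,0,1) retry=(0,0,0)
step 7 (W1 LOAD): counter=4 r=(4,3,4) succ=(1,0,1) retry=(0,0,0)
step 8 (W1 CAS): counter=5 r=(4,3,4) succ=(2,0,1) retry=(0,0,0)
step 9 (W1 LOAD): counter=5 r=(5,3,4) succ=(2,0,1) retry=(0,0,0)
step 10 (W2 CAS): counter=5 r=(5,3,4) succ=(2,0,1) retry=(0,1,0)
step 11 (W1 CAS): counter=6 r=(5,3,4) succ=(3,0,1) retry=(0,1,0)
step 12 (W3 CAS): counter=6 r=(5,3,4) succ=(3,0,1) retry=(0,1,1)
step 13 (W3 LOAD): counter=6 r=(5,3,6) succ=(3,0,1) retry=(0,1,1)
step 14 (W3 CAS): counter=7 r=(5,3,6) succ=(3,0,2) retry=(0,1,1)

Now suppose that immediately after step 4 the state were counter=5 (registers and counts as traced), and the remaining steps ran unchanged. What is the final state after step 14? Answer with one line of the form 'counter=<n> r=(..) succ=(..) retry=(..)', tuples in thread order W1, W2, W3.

state after step 4 := counter=5 r=(3,3,2) succ=(0,0,1) retry=(0,0,0)
step 5 (W1 CAS): counter=5 r=(3,3,2) succ=(0,0,1) retry=(1,0,0)
step 6 (W3 LOAD): counter=5 r=(3,3,5) succ=(0,0,1) retry=(1,0,0)
step 7 (W1 LOAD): counter=5 r=(5,3,5) succ=(0,0,1) retry=(1,0,0)
step 8 (W1 CAS): counter=6 r=(5,3,5) succ=(1,0,1) retry=(1,0,0)
step 9 (W1 LOAD): counter=6 r=(6,3,5) succ=(1,0,1) retry=(1,0,0)
step 10 (W2 CAS): counter=6 r=(6,3,5) succ=(1,0,1) retry=(1,1,0)
step 11 (W1 CAS): counter=7 r=(6,3,5) succ=(2,0,1) retry=(1,1,0)
step 12 (W3 CAS): counter=7 r=(6,3,5) succ=(2,0,1) retry=(1,1,1)
step 13 (W3 LOAD): counter=7 r=(6,3,7) succ=(2,0,1) retry=(1,1,1)
step 14 (W3 CAS): counter=8 r=(6,3,7) succ=(2,0,2) retry=(1,1,1)

counter=8 r=(6,3,7) succ=(2,0,2) retry=(1,1,1)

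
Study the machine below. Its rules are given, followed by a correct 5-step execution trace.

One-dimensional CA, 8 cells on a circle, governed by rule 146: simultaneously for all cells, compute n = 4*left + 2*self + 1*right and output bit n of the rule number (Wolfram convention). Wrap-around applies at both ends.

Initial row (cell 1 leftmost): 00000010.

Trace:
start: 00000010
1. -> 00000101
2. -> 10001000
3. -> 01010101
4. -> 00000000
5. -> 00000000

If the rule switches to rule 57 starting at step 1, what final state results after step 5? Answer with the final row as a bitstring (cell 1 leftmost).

01100101

(re-executing steps 1..5 under rule 57; state before step 1: 00000010)
1. -> 11111001
2. -> 00000101
3. -> 11110010
4. -> 10001001
5. -> 01100101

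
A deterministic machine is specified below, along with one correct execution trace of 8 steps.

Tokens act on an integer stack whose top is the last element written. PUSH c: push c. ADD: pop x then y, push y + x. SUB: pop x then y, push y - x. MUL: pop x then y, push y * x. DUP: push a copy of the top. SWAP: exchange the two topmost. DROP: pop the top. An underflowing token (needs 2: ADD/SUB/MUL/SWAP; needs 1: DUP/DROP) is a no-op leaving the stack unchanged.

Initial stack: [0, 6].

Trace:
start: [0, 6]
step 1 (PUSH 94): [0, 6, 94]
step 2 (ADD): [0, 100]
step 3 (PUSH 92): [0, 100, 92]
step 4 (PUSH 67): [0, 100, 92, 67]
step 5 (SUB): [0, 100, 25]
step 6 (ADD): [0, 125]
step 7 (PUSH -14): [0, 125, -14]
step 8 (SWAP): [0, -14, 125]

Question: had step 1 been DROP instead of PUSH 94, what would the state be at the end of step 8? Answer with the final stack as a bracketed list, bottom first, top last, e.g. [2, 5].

(re-executing from step 1 with the substitution; state before step 1: [0, 6])
step 1 (DROP): [0]
step 2 (ADD): [0]
step 3 (PUSH 92): [0, 92]
step 4 (PUSH 67): [0, 92, 67]
step 5 (SUB): [0, 25]
step 6 (ADD): [25]
step 7 (PUSH -14): [25, -14]
step 8 (SWAP): [-14, 25]

[-14, 25]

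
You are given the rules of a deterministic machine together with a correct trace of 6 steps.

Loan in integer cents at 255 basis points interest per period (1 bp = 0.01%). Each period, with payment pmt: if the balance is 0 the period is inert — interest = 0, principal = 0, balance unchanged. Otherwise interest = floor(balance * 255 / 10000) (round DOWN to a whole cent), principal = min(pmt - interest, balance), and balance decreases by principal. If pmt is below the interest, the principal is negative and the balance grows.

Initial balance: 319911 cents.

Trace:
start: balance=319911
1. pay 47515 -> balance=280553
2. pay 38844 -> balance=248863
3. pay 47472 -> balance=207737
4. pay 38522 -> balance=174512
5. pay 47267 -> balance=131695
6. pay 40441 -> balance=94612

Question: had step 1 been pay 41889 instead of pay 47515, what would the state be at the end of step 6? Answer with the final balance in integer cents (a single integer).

(re-executing from step 1 with the substitution; state before step 1: balance=319911)
1. pay 41889 -> balance=286179
2. pay 38844 -> balance=254632
3. pay 47472 -> balance=213653
4. pay 38522 -> balance=180579
5. pay 47267 -> balance=137916
6. pay 40441 -> balance=100991

100991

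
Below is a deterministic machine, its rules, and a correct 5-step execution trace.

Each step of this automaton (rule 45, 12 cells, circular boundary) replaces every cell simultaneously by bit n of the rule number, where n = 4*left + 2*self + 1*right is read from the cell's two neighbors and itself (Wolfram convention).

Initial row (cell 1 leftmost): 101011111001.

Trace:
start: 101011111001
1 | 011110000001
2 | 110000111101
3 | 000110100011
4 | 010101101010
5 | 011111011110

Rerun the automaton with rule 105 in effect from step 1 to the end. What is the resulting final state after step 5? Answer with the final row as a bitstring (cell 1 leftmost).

110011001100

(re-executing steps 1..5 under rule 105; state before step 1: 101011111001)
1 | 110110001001
2 | 011110100001
3 | 110011001100
4 | 110011001100
5 | 110011001100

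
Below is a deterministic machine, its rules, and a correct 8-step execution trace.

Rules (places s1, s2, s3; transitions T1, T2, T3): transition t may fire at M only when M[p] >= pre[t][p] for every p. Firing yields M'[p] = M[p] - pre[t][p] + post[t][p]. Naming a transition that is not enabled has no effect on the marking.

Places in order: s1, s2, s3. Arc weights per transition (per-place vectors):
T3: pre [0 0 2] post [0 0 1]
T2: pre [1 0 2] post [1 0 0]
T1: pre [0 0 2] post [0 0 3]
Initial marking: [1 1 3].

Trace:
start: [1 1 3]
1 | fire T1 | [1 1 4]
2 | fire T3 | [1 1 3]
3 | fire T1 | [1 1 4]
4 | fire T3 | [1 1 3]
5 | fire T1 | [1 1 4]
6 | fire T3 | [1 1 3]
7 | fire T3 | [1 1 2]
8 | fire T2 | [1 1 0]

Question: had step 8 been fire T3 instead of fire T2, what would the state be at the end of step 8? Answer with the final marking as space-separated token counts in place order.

1 1 1

(re-executing from step 8 with the substitution; state before step 8: [1 1 2])
8 | fire T3 | [1 1 1]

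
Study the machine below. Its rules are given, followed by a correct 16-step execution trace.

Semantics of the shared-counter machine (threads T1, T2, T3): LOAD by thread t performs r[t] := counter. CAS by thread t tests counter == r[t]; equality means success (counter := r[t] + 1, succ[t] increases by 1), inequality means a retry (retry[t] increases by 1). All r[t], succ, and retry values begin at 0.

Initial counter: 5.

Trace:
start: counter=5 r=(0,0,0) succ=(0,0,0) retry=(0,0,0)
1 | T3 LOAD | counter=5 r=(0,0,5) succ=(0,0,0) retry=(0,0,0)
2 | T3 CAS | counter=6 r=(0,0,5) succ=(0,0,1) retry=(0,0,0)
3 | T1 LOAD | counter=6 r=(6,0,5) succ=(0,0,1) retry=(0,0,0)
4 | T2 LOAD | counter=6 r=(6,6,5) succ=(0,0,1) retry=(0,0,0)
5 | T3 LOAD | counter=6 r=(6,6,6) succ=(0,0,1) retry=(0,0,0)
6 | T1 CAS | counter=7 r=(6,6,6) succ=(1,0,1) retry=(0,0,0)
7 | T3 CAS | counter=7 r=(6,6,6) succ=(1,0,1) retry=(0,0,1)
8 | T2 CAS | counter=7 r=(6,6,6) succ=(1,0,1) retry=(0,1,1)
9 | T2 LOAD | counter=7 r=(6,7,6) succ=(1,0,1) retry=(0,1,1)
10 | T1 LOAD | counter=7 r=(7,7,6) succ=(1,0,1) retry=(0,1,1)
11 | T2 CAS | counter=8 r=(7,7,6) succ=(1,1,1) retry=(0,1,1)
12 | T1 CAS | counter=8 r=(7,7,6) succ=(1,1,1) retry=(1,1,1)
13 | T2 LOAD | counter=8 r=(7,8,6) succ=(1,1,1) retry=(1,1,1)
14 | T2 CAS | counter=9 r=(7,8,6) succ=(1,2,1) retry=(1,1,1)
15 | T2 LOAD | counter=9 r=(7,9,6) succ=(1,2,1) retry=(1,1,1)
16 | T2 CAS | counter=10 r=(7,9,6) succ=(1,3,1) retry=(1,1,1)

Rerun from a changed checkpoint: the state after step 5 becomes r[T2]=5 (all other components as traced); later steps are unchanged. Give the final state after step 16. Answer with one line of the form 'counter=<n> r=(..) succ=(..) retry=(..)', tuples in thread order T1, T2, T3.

state after step 5 := counter=6 r=(6,5,6) succ=(0,0,1) retry=(0,0,0)
6 | T1 CAS | counter=7 r=(6,5,6) succ=(1,0,1) retry=(0,0,0)
7 | T3 CAS | counter=7 r=(6,5,6) succ=(1,0,1) retry=(0,0,1)
8 | T2 CAS | counter=7 r=(6,5,6) succ=(1,0,1) retry=(0,1,1)
9 | T2 LOAD | counter=7 r=(6,7,6) succ=(1,0,1) retry=(0,1,1)
10 | T1 LOAD | counter=7 r=(7,7,6) succ=(1,0,1) retry=(0,1,1)
11 | T2 CAS | counter=8 r=(7,7,6) succ=(1,1,1) retry=(0,1,1)
12 | T1 CAS | counter=8 r=(7,7,6) succ=(1,1,1) retry=(1,1,1)
13 | T2 LOAD | counter=8 r=(7,8,6) succ=(1,1,1) retry=(1,1,1)
14 | T2 CAS | counter=9 r=(7,8,6) succ=(1,2,1) retry=(1,1,1)
15 | T2 LOAD | counter=9 r=(7,9,6) succ=(1,2,1) retry=(1,1,1)
16 | T2 CAS | counter=10 r=(7,9,6) succ=(1,3,1) retry=(1,1,1)

counter=10 r=(7,9,6) succ=(1,3,1) retry=(1,1,1)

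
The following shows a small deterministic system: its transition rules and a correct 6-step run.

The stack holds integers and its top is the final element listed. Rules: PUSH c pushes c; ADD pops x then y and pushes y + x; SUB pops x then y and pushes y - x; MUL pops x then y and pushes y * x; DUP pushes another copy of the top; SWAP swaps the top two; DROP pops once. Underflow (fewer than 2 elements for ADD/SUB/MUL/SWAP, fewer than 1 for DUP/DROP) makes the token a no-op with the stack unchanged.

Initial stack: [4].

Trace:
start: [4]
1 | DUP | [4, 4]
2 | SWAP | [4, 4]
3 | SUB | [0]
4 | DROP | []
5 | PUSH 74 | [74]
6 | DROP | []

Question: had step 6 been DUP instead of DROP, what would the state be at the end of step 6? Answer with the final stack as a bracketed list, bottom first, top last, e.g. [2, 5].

[74, 74]

(re-executing from step 6 with the substitution; state before step 6: [74])
6 | DUP | [74, 74]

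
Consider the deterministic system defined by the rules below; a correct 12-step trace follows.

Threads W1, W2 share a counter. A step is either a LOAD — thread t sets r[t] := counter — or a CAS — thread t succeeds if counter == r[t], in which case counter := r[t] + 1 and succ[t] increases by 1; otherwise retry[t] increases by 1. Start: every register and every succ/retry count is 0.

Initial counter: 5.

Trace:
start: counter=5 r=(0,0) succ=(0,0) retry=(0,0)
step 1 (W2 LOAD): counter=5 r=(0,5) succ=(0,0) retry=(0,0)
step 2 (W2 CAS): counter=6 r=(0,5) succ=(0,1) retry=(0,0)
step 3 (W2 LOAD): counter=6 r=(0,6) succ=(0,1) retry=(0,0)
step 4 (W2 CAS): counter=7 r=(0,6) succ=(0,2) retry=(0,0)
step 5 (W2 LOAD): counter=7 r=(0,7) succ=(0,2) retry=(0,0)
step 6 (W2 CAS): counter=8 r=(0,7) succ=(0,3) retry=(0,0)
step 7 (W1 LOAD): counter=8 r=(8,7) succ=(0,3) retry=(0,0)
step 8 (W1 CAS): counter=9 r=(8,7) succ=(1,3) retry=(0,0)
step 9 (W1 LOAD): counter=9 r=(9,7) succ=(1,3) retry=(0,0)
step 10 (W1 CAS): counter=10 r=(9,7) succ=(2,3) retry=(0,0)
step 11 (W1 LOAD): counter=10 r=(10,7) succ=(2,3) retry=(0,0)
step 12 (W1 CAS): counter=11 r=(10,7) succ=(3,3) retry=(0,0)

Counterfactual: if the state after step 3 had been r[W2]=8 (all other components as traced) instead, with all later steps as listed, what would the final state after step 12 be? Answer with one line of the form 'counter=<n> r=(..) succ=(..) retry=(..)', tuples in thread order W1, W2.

state after step 3 := counter=6 r=(0,8) succ=(0,1) retry=(0,0)
step 4 (W2 CAS): counter=6 r=(0,8) succ=(0,1) retry=(0,1)
step 5 (W2 LOAD): counter=6 r=(0,6) succ=(0,1) retry=(0,1)
step 6 (W2 CAS): counter=7 r=(0,6) succ=(0,2) retry=(0,1)
step 7 (W1 LOAD): counter=7 r=(7,6) succ=(0,2) retry=(0,1)
step 8 (W1 CAS): counter=8 r=(7,6) succ=(1,2) retry=(0,1)
step 9 (W1 LOAD): counter=8 r=(8,6) succ=(1,2) retry=(0,1)
step 10 (W1 CAS): counter=9 r=(8,6) succ=(2,2) retry=(0,1)
step 11 (W1 LOAD): counter=9 r=(9,6) succ=(2,2) retry=(0,1)
step 12 (W1 CAS): counter=10 r=(9,6) succ=(3,2) retry=(0,1)

counter=10 r=(9,6) succ=(3,2) retry=(0,1)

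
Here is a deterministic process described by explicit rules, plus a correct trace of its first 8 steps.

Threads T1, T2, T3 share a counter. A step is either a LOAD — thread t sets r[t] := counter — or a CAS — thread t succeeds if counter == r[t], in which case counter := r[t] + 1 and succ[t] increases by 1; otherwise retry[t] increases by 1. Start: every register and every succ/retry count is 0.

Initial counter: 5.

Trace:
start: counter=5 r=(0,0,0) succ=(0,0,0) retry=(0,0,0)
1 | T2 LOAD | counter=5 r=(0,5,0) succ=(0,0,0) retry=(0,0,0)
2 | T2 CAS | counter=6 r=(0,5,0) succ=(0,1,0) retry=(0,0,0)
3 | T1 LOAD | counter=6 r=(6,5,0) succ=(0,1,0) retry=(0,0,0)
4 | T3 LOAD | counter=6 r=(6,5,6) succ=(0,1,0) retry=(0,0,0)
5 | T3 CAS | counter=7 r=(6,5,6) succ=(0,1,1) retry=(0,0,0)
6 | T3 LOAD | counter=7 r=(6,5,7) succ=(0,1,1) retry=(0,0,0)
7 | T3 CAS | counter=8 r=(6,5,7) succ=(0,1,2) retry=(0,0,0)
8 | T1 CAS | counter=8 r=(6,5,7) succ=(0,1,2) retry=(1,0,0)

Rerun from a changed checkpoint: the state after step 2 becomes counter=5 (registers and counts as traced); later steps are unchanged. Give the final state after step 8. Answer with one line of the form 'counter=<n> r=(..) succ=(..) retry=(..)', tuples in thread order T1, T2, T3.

state after step 2 := counter=5 r=(0,5,0) succ=(0,1,0) retry=(0,0,0)
3 | T1 LOAD | counter=5 r=(5,5,0) succ=(0,1,0) retry=(0,0,0)
4 | T3 LOAD | counter=5 r=(5,5,5) succ=(0,1,0) retry=(0,0,0)
5 | T3 CAS | counter=6 r=(5,5,5) succ=(0,1,1) retry=(0,0,0)
6 | T3 LOAD | counter=6 r=(5,5,6) succ=(0,1,1) retry=(0,0,0)
7 | T3 CAS | counter=7 r=(5,5,6) succ=(0,1,2) retry=(0,0,0)
8 | T1 CAS | counter=7 r=(5,5,6) succ=(0,1,2) retry=(1,0,0)

counter=7 r=(5,5,6) succ=(0,1,2) retry=(1,0,0)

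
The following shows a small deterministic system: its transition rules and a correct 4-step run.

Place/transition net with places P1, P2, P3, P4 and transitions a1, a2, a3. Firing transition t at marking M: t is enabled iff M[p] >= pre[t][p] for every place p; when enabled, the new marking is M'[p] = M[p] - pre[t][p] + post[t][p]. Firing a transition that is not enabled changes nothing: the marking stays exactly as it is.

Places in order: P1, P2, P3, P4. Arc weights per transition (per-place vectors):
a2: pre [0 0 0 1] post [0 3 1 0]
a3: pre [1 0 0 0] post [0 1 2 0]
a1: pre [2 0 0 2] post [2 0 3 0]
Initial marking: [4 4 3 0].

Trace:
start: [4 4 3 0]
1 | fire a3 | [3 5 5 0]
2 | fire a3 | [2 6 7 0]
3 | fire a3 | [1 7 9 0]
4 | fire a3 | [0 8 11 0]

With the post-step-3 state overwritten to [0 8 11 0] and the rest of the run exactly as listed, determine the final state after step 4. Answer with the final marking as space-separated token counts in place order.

state after step 3 := [0 8 11 0]
4 | fire a3 | [0 8 11 0]

0 8 11 0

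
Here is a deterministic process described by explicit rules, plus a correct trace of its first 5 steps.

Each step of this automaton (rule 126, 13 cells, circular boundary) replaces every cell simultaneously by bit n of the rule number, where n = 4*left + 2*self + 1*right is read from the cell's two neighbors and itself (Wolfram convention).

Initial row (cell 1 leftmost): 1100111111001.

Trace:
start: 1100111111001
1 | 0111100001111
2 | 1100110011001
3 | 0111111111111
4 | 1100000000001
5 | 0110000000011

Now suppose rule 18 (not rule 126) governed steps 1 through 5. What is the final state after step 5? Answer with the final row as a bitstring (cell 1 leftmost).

(re-executing steps 1..5 under rule 18; state before step 1: 1100111111001)
1 | 0011000000110
2 | 0100100001001
3 | 0011010010110
4 | 0100001100001
5 | 0010010010010

0010010010010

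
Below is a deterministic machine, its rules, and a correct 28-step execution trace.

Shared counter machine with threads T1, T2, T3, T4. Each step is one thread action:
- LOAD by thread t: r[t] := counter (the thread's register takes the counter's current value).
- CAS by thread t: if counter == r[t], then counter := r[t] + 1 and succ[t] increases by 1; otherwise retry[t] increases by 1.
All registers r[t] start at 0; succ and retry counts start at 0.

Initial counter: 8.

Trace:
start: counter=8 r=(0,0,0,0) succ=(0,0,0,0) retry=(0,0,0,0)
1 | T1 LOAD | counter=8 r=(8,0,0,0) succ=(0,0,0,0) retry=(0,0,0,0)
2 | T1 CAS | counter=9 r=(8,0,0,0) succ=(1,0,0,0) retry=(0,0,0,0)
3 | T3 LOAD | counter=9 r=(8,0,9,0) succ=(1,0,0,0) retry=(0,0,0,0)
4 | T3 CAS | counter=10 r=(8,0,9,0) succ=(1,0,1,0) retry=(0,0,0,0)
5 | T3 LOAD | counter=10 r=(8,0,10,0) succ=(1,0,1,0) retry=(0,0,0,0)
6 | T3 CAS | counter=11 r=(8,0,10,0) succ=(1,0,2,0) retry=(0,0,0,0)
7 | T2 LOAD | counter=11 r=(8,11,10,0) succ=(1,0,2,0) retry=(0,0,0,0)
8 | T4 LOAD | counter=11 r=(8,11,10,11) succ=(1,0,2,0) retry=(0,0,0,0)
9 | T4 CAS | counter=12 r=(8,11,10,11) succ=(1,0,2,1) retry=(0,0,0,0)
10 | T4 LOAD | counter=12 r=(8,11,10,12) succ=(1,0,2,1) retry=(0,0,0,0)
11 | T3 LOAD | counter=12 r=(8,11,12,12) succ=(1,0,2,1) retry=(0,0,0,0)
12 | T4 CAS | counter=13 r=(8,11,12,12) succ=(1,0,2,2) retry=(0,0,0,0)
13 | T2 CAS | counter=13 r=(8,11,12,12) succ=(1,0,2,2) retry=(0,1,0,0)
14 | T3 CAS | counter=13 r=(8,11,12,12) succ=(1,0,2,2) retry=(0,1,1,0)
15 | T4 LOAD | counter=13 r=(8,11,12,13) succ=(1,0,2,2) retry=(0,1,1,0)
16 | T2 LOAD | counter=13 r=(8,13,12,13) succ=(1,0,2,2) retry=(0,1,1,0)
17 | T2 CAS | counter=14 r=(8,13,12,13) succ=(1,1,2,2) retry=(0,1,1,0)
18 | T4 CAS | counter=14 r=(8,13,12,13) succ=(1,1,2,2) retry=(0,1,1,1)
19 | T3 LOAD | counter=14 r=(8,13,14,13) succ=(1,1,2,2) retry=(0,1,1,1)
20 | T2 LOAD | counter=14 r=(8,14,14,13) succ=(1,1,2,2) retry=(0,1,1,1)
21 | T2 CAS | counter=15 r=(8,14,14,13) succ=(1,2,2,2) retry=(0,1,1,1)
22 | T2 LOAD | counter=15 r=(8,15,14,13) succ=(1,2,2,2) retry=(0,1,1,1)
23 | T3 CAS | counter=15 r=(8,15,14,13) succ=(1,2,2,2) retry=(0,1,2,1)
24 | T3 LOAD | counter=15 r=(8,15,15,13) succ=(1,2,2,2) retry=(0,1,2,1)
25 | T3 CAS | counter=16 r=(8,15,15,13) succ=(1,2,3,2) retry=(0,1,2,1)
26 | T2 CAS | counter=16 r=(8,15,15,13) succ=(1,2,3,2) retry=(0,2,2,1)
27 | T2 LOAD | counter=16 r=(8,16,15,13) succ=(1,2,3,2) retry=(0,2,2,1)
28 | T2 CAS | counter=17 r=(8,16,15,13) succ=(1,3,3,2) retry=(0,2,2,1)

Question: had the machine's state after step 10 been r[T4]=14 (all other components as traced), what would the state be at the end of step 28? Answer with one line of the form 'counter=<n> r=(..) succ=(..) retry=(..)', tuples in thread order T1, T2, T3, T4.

counter=17 r=(8,16,15,13) succ=(1,3,4,1) retry=(0,2,1,2)

state after step 10 := counter=12 r=(8,11,10,14) succ=(1,0,2,1) retry=(0,0,0,0)
11 | T3 LOAD | counter=12 r=(8,11,12,14) succ=(1,0,2,1) retry=(0,0,0,0)
12 | T4 CAS | counter=12 r=(8,11,12,14) succ=(1,0,2,1) retry=(0,0,0,1)
13 | T2 CAS | counter=12 r=(8,11,12,14) succ=(1,0,2,1) retry=(0,1,0,1)
14 | T3 CAS | counter=13 r=(8,11,12,14) succ=(1,0,3,1) retry=(0,1,0,1)
15 | T4 LOAD | counter=13 r=(8,11,12,13) succ=(1,0,3,1) retry=(0,1,0,1)
16 | T2 LOAD | counter=13 r=(8,13,12,13) succ=(1,0,3,1) retry=(0,1,0,1)
17 | T2 CAS | counter=14 r=(8,13,12,13) succ=(1,1,3,1) retry=(0,1,0,1)
18 | T4 CAS | counter=14 r=(8,13,12,13) succ=(1,1,3,1) retry=(0,1,0,2)
19 | T3 LOAD | counter=14 r=(8,13,14,13) succ=(1,1,3,1) retry=(0,1,0,2)
20 | T2 LOAD | counter=14 r=(8,14,14,13) succ=(1,1,3,1) retry=(0,1,0,2)
21 | T2 CAS | counter=15 r=(8,14,14,13) succ=(1,2,3,1) retry=(0,1,0,2)
22 | T2 LOAD | counter=15 r=(8,15,14,13) succ=(1,2,3,1) retry=(0,1,0,2)
23 | T3 CAS | counter=15 r=(8,15,14,13) succ=(1,2,3,1) retry=(0,1,1,2)
24 | T3 LOAD | counter=15 r=(8,15,15,13) succ=(1,2,3,1) retry=(0,1,1,2)
25 | T3 CAS | counter=16 r=(8,15,15,13) succ=(1,2,4,1) retry=(0,1,1,2)
26 | T2 CAS | counter=16 r=(8,15,15,13) succ=(1,2,4,1) retry=(0,2,1,2)
27 | T2 LOAD | counter=16 r=(8,16,15,13) succ=(1,2,4,1) retry=(0,2,1,2)
28 | T2 CAS | counter=17 r=(8,16,15,13) succ=(1,3,4,1) retry=(0,2,1,2)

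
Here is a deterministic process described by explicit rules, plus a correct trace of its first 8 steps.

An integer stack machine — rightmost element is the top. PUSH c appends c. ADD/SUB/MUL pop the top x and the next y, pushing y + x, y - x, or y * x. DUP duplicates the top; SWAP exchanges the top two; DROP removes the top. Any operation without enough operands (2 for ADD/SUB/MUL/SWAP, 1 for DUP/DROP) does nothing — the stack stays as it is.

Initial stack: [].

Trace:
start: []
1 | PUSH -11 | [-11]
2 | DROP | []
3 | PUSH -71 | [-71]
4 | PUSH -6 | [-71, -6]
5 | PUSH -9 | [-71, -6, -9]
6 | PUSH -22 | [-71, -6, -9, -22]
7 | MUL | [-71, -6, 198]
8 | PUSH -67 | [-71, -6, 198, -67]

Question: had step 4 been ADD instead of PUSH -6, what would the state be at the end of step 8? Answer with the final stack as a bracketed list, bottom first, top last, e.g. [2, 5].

(re-executing from step 4 with the substitution; state before step 4: [-71])
4 | ADD | [-71]
5 | PUSH -9 | [-71, -9]
6 | PUSH -22 | [-71, -9, -22]
7 | MUL | [-71, 198]
8 | PUSH -67 | [-71, 198, -67]

[-71, 198, -67]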